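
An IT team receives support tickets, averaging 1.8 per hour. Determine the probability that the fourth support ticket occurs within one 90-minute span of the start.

0.2859

Over the interval, μ = 1.8 × 1.5 = 2.7 (a 90-minute span = 1.5 hours).
The fourth arrival falls in the interval iff at least 4 events occur there: P(S_4 ≤ t) = P(N ≥ 4) = 1 − P(N ≤ 3) ≈ 0.2859.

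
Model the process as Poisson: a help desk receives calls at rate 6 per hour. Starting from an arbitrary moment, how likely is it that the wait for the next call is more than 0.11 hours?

The wait for the next event is exponential with rate λ = 6 per hour.
P(T > 0.11) = e^(−λt) = e^(−6 × 0.11) = e^(−0.66) ≈ 0.5169.

0.5169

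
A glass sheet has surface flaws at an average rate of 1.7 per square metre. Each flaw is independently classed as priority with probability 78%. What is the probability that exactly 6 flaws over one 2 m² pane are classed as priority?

0.0341

Thinning: the flaws that are classed as priority themselves form a Poisson process with rate 0.78 × 1.7 = 1.326 per square metre.
Over the interval, μ = 1.326 × 2 = 2.652 (a 2 m² pane = 2 square metres).
P(N = 6) = e^(−2.652) · 2.652^6/6! ≈ 0.0341.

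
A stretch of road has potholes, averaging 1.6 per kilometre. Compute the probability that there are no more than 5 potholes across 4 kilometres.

0.3837

Over the interval, μ = 1.6 × 4 = 6.4 (4 kilometres).
P(N ≤ 5) = Σ_{j=0}^{5} e^(−μ) μ^j/j! ≈ 0.3837.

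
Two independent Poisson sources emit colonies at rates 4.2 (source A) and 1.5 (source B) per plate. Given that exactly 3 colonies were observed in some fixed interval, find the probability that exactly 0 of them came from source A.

0.0182

Given the total, each event is independently from source A with probability p = λ_A/(λ_A+λ_B) = 4.2/5.7 ≈ 0.7368.
So K ~ Binomial(3, 4.2/5.7): P(K = 0) = C(3,0) · (4.2/5.7)^0 · (1.5/5.7)^3 ≈ 0.0182.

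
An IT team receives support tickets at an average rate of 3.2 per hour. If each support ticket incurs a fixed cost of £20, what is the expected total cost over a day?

E[N] = 3.2 × 24 = 76.8 (a day = 24 hours); E[cost] = 76.8 × £20 = £1536.

£1536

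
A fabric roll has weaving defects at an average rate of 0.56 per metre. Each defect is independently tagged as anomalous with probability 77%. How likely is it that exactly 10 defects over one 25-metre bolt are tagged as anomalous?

Thinning: the defects that are tagged as anomalous themselves form a Poisson process with rate 0.77 × 0.56 = 0.4312 per metre.
Over the interval, μ = 0.4312 × 25 = 10.78 (a 25-metre bolt = 25 metres).
P(N = 10) = e^(−10.78) · 10.78^10/10! ≈ 0.1215.

0.1215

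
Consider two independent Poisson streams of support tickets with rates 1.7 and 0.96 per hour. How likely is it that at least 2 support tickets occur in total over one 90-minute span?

0.9077

Independent Poisson processes superpose: combined rate λ = 1.7 + 0.96 = 2.66 per hour.
Over the interval, μ = 2.66 × 1.5 = 3.99 (a 90-minute span = 1.5 hours).
P(N ≥ 2) = 1 − P(N ≤ 1) ≈ 0.9077.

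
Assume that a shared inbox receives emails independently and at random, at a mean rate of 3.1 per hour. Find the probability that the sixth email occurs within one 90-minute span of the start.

0.3229

Over the interval, μ = 3.1 × 1.5 = 4.65 (a 90-minute span = 1.5 hours).
The sixth arrival falls in the interval iff at least 6 events occur there: P(S_6 ≤ t) = P(N ≥ 6) = 1 − P(N ≤ 5) ≈ 0.3229.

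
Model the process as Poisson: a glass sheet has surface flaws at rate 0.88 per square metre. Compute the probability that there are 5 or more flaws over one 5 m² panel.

Over the interval, μ = 0.88 × 5 = 4.4 (a 5 m² panel = 5 square metres).
P(N ≥ 5) = 1 − P(N ≤ 4) = 1 − Σ_{j=0}^{4} e^(−μ) μ^j/j! ≈ 0.4488.

0.4488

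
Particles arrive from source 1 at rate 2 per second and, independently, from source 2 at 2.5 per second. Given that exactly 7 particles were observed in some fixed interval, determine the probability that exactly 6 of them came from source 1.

Given the total, each event is independently from source 1 with probability p = λ_1/(λ_1+λ_2) = 2/4.5 ≈ 0.4444.
So K ~ Binomial(7, 2/4.5): P(K = 6) = C(7,6) · (2/4.5)^6 · (2.5/4.5)^1 ≈ 0.0300.

0.0300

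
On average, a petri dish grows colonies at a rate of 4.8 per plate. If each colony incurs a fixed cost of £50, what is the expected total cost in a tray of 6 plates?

E[N] = 4.8 × 6 = 28.8 (a tray of 6 plates = 6 plates); E[cost] = 28.8 × £50 = £1440.

£1440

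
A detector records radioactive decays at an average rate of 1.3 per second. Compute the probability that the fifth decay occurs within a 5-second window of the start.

Over the interval, μ = 1.3 × 5 = 6.5 (a 5-second window = 5 seconds).
The fifth arrival falls in the interval iff at least 5 events occur there: P(S_5 ≤ t) = P(N ≥ 5) = 1 − P(N ≤ 4) ≈ 0.7763.

0.7763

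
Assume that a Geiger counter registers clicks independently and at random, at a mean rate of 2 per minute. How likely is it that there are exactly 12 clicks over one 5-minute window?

0.0948

Over the interval, μ = 2 × 5 = 10 (a 5-minute window = 5 minutes).
P(N = 12) = e^(−μ) μ^12/12! = e^(−10) · 10^12/479001600 ≈ 0.0948.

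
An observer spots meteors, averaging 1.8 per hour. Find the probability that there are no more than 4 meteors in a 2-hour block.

0.7064

Over the interval, μ = 1.8 × 2 = 3.6 (a 2-hour block = 2 hours).
P(N ≤ 4) = Σ_{j=0}^{4} e^(−μ) μ^j/j! ≈ 0.7064.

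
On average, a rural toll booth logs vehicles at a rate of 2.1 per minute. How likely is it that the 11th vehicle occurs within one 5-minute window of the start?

0.4793

Over the interval, μ = 2.1 × 5 = 10.5 (a 5-minute window = 5 minutes).
The 11th arrival falls in the interval iff at least 11 events occur there: P(S_11 ≤ t) = P(N ≥ 11) = 1 − P(N ≤ 10) ≈ 0.4793.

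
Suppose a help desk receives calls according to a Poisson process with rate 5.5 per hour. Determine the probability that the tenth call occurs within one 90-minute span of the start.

0.3148

Over the interval, μ = 5.5 × 1.5 = 8.25 (a 90-minute span = 1.5 hours).
The tenth arrival falls in the interval iff at least 10 events occur there: P(S_10 ≤ t) = P(N ≥ 10) = 1 − P(N ≤ 9) ≈ 0.3148.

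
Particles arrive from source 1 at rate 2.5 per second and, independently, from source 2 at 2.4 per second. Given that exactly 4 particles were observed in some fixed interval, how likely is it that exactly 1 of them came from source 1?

Given the total, each event is independently from source 1 with probability p = λ_1/(λ_1+λ_2) = 2.5/4.9 ≈ 0.5102.
So K ~ Binomial(4, 2.5/4.9): P(K = 1) = C(4,1) · (2.5/4.9)^1 · (2.4/4.9)^3 ≈ 0.2398.

0.2398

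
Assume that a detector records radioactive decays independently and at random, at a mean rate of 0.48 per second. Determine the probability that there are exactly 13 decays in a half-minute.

0.1025

Over the interval, μ = 0.48 × 30 = 14.4 (a half-minute = 30 seconds).
P(N = 13) = e^(−μ) μ^13/13! = e^(−14.4) · 14.4^13/6227020800 ≈ 0.1025.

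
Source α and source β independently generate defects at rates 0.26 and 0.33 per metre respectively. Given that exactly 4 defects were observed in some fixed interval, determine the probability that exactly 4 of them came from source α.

0.0377

Given the total, each event is independently from source α with probability p = λ_α/(λ_α+λ_β) = 0.26/0.59 ≈ 0.4407.
So K ~ Binomial(4, 0.26/0.59): P(K = 4) = C(4,4) · (0.26/0.59)^4 · (0.33/0.59)^0 ≈ 0.0377.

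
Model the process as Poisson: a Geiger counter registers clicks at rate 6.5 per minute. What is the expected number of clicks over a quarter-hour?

97.5

E[N] = λt = 6.5 × 15 = 97.5 (a quarter-hour = 15 minutes).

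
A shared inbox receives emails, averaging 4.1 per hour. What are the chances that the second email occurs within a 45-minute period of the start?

0.8118

Over the interval, μ = 4.1 × 0.75 = 3.075 (a 45-minute period = 0.75 hours).
The second arrival falls in the interval iff at least 2 events occur there: P(S_2 ≤ t) = P(N ≥ 2) = 1 − P(N ≤ 1) ≈ 0.8118.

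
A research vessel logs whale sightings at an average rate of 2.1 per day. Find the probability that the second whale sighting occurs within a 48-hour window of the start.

Over the interval, μ = 2.1 × 2 = 4.2 (a 48-hour window = 2 days).
The second arrival falls in the interval iff at least 2 events occur there: P(S_2 ≤ t) = P(N ≥ 2) = 1 − P(N ≤ 1) ≈ 0.9220.

0.9220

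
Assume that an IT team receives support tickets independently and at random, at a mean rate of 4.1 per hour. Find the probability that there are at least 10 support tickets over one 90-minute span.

0.0946

Over the interval, μ = 4.1 × 1.5 = 6.15 (a 90-minute span = 1.5 hours).
P(N ≥ 10) = 1 − P(N ≤ 9) = 1 − Σ_{j=0}^{9} e^(−μ) μ^j/j! ≈ 0.0946.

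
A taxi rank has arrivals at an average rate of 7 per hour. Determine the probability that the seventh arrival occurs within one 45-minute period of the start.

Over the interval, μ = 7 × 0.75 = 5.25 (a 45-minute period = 0.75 hours).
The seventh arrival falls in the interval iff at least 7 events occur there: P(S_7 ≤ t) = P(N ≥ 7) = 1 − P(N ≤ 6) ≈ 0.2752.

0.2752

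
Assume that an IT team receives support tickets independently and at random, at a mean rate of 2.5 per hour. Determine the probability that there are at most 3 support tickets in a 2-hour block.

Over the interval, μ = 2.5 × 2 = 5 (a 2-hour block = 2 hours).
P(N ≤ 3) = Σ_{j=0}^{3} e^(−μ) μ^j/j! ≈ 0.2650.

0.2650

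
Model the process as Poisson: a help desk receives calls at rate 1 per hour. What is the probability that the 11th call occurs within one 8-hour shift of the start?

Over the interval, μ = 1 × 8 = 8 (an 8-hour shift = 8 hours).
The 11th arrival falls in the interval iff at least 11 events occur there: P(S_11 ≤ t) = P(N ≥ 11) = 1 − P(N ≤ 10) ≈ 0.1841.

0.1841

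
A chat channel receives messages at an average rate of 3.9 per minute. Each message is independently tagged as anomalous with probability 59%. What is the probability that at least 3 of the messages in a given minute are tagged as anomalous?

Thinning: the messages that are tagged as anomalous themselves form a Poisson process with rate 0.59 × 3.9 = 2.301 per minute.
So μ = 2.301.
P(N ≥ 3) = 1 − P(N ≤ 2) ≈ 0.4042.

0.4042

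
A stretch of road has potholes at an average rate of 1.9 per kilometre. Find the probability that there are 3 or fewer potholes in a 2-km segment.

0.4735

Over the interval, μ = 1.9 × 2 = 3.8 (a 2-km segment = 2 kilometres).
P(N ≤ 3) = Σ_{j=0}^{3} e^(−μ) μ^j/j! ≈ 0.4735.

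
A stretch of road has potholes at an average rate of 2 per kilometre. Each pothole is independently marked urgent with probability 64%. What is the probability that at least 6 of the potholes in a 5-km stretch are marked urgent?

Thinning: the potholes that are marked urgent themselves form a Poisson process with rate 0.64 × 2 = 1.28 per kilometre.
Over the interval, μ = 1.28 × 5 = 6.4 (a 5-km stretch = 5 kilometres).
P(N ≥ 6) = 1 − P(N ≤ 5) ≈ 0.6163.

0.6163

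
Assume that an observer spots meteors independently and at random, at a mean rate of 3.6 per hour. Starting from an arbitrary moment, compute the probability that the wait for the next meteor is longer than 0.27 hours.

The wait for the next event is exponential with rate λ = 3.6 per hour.
P(T > 0.27) = e^(−λt) = e^(−3.6 × 0.27) = e^(−0.972) ≈ 0.3783.

0.3783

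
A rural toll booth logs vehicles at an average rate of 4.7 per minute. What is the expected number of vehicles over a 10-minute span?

E[N] = λt = 4.7 × 10 = 47 (a 10-minute span = 10 minutes).

47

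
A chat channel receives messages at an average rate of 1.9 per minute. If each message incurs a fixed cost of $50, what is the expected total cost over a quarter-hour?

E[N] = 1.9 × 15 = 28.5 (a quarter-hour = 15 minutes); E[cost] = 28.5 × $50 = $1425.

$1425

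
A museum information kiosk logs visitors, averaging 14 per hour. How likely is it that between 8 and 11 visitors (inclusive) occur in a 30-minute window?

Over the interval, μ = 14 × 0.5 = 7 (a 30-minute window = 0.5 hours).
P(8 ≤ N ≤ 11) = Σ_{j=8}^{11} e^(−7) · 7^j/j! ≈ 0.3479.

0.3479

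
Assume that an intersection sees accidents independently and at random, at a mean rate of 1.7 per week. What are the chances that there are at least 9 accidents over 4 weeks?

Over the interval, μ = 1.7 × 4 = 6.8 (4 weeks).
P(N ≥ 9) = 1 − P(N ≤ 8) = 1 − Σ_{j=0}^{8} e^(−μ) μ^j/j! ≈ 0.2452.

0.2452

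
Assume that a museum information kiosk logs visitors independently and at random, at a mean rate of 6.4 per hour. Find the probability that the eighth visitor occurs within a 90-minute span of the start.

0.7416

Over the interval, μ = 6.4 × 1.5 = 9.6 (a 90-minute span = 1.5 hours).
The eighth arrival falls in the interval iff at least 8 events occur there: P(S_8 ≤ t) = P(N ≥ 8) = 1 − P(N ≤ 7) ≈ 0.7416.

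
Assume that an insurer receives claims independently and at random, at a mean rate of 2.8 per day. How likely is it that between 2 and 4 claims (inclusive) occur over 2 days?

0.3177

Over the interval, μ = 2.8 × 2 = 5.6 (2 days).
P(2 ≤ N ≤ 4) = Σ_{j=2}^{4} e^(−5.6) · 5.6^j/j! ≈ 0.3177.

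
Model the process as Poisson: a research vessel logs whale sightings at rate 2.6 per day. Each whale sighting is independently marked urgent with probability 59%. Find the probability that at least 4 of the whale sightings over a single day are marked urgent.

0.0700

Thinning: the whale sightings that are marked urgent themselves form a Poisson process with rate 0.59 × 2.6 = 1.534 per day.
So μ = 1.534.
P(N ≥ 4) = 1 − P(N ≤ 3) ≈ 0.0700.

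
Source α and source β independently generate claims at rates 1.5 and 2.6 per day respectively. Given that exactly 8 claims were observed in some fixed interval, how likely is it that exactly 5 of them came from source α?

0.0936

Given the total, each event is independently from source α with probability p = λ_α/(λ_α+λ_β) = 1.5/4.1 ≈ 0.3659.
So K ~ Binomial(8, 1.5/4.1): P(K = 5) = C(8,5) · (1.5/4.1)^5 · (2.6/4.1)^3 ≈ 0.0936.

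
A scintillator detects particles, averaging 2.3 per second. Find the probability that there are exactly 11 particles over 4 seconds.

Over the interval, μ = 2.3 × 4 = 9.2 (4 seconds).
P(N = 11) = e^(−μ) μ^11/11! = e^(−9.2) · 9.2^11/39916800 ≈ 0.1012.

0.1012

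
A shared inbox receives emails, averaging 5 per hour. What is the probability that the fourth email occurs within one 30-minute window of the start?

Over the interval, μ = 5 × 0.5 = 2.5 (a 30-minute window = 0.5 hours).
The fourth arrival falls in the interval iff at least 4 events occur there: P(S_4 ≤ t) = P(N ≥ 4) = 1 − P(N ≤ 3) ≈ 0.2424.

0.2424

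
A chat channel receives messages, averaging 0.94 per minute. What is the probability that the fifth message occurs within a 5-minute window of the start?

0.5054

Over the interval, μ = 0.94 × 5 = 4.7 (a 5-minute window = 5 minutes).
The fifth arrival falls in the interval iff at least 5 events occur there: P(S_5 ≤ t) = P(N ≥ 5) = 1 − P(N ≤ 4) ≈ 0.5054.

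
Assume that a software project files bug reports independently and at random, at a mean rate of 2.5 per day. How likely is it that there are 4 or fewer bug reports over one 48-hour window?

Over the interval, μ = 2.5 × 2 = 5 (a 48-hour window = 2 days).
P(N ≤ 4) = Σ_{j=0}^{4} e^(−μ) μ^j/j! ≈ 0.4405.

0.4405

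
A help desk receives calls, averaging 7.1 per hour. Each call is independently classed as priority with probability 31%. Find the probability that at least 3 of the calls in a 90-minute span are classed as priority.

0.6409

Thinning: the calls that are classed as priority themselves form a Poisson process with rate 0.31 × 7.1 = 2.201 per hour.
Over the interval, μ = 2.201 × 1.5 = 3.3015 (a 90-minute span = 1.5 hours).
P(N ≥ 3) = 1 − P(N ≤ 2) ≈ 0.6409.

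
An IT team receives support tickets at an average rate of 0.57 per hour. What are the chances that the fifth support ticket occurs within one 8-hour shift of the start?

Over the interval, μ = 0.57 × 8 = 4.56 (an 8-hour shift = 8 hours).
The fifth arrival falls in the interval iff at least 5 events occur there: P(S_5 ≤ t) = P(N ≥ 5) = 1 − P(N ≤ 4) ≈ 0.4792.

0.4792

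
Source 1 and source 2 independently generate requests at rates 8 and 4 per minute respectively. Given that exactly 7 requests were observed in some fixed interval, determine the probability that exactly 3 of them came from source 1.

Given the total, each event is independently from source 1 with probability p = λ_1/(λ_1+λ_2) = 8/12 ≈ 0.6667.
So K ~ Binomial(7, 8/12): P(K = 3) = C(7,3) · (8/12)^3 · (4/12)^4 ≈ 0.1280.

0.1280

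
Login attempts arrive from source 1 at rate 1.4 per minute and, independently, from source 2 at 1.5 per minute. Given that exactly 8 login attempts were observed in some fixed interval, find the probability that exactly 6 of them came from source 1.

0.0948

Given the total, each event is independently from source 1 with probability p = λ_1/(λ_1+λ_2) = 1.4/2.9 ≈ 0.4828.
So K ~ Binomial(8, 1.4/2.9): P(K = 6) = C(8,6) · (1.4/2.9)^6 · (1.5/2.9)^2 ≈ 0.0948.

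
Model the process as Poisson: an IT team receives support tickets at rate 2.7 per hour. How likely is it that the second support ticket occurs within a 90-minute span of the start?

Over the interval, μ = 2.7 × 1.5 = 4.05 (a 90-minute span = 1.5 hours).
The second arrival falls in the interval iff at least 2 events occur there: P(S_2 ≤ t) = P(N ≥ 2) = 1 − P(N ≤ 1) ≈ 0.9120.

0.9120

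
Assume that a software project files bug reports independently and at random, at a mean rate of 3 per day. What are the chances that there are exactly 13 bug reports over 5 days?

Over the interval, μ = 3 × 5 = 15 (5 days).
P(N = 13) = e^(−μ) μ^13/13! = e^(−15) · 15^13/6227020800 ≈ 0.0956.

0.0956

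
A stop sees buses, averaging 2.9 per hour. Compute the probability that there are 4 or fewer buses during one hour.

With mean μ = 2.9 per hour,
P(N ≤ 4) = Σ_{j=0}^{4} e^(−μ) μ^j/j! ≈ 0.8318.

0.8318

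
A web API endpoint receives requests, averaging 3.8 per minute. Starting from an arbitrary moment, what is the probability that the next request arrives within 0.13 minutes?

Inter-arrival times are exponential with rate λ = 3.8 per minute.
P(T ≤ 0.13) = 1 − e^(−λt) = 1 − e^(−3.8 × 0.13) = 1 − e^(−0.494) ≈ 0.3898.

0.3898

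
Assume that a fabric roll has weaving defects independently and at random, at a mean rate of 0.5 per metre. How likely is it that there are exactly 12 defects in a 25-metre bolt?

Over the interval, μ = 0.5 × 25 = 12.5 (a 25-metre bolt = 25 metres).
P(N = 12) = e^(−μ) μ^12/12! = e^(−12.5) · 12.5^12/479001600 ≈ 0.1132.

0.1132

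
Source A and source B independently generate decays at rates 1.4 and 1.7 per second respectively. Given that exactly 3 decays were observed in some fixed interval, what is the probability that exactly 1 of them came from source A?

Given the total, each event is independently from source A with probability p = λ_A/(λ_A+λ_B) = 1.4/3.1 ≈ 0.4516.
So K ~ Binomial(3, 1.4/3.1): P(K = 1) = C(3,1) · (1.4/3.1)^1 · (1.7/3.1)^2 ≈ 0.4074.

0.4074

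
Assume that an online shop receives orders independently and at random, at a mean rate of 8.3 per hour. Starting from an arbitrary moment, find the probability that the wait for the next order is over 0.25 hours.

0.1256

The wait for the next event is exponential with rate λ = 8.3 per hour.
P(T > 0.25) = e^(−λt) = e^(−8.3 × 0.25) = e^(−2.075) ≈ 0.1256.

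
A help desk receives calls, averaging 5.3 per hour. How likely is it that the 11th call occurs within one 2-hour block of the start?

0.4916

Over the interval, μ = 5.3 × 2 = 10.6 (a 2-hour block = 2 hours).
The 11th arrival falls in the interval iff at least 11 events occur there: P(S_11 ≤ t) = P(N ≥ 11) = 1 − P(N ≤ 10) ≈ 0.4916.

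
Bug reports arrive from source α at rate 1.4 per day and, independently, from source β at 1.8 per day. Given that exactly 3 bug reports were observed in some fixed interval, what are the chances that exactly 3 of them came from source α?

0.0837

Given the total, each event is independently from source α with probability p = λ_α/(λ_α+λ_β) = 1.4/3.2 = 0.4375.
So K ~ Binomial(3, 1.4/3.2): P(K = 3) = C(3,3) · (1.4/3.2)^3 · (1.8/3.2)^0 ≈ 0.0837.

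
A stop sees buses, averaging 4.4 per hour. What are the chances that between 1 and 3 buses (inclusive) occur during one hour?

0.3472

With mean μ = 4.4 per hour,
P(1 ≤ N ≤ 3) = Σ_{j=1}^{3} e^(−4.4) · 4.4^j/j! ≈ 0.3472.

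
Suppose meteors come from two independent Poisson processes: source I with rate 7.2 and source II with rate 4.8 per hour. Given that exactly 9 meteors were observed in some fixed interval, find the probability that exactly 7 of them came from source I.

0.1612

Given the total, each event is independently from source I with probability p = λ_I/(λ_I+λ_II) = 7.2/12 = 0.6000.
So K ~ Binomial(9, 7.2/12): P(K = 7) = C(9,7) · (7.2/12)^7 · (4.8/12)^2 ≈ 0.1612.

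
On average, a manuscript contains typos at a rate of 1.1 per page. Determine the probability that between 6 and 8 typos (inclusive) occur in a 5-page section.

Over the interval, μ = 1.1 × 5 = 5.5 (a 5-page section = 5 pages).
P(6 ≤ N ≤ 8) = Σ_{j=6}^{8} e^(−5.5) · 5.5^j/j! ≈ 0.3654.

0.3654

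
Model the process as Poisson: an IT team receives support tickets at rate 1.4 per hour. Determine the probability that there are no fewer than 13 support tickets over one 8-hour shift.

Over the interval, μ = 1.4 × 8 = 11.2 (an 8-hour shift = 8 hours).
P(N ≥ 13) = 1 − P(N ≤ 12) = 1 − Σ_{j=0}^{12} e^(−μ) μ^j/j! ≈ 0.3334.

0.3334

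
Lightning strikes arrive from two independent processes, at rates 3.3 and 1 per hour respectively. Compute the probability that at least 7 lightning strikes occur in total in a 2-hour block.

Independent Poisson processes superpose: combined rate λ = 3.3 + 1 = 4.3 per hour.
Over the interval, μ = 4.3 × 2 = 8.6 (a 2-hour block = 2 hours).
P(N ≥ 7) = 1 − P(N ≤ 6) ≈ 0.7543.

0.7543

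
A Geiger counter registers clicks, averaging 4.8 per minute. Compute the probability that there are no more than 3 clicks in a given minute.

With mean μ = 4.8 per minute,
P(N ≤ 3) = Σ_{j=0}^{3} e^(−μ) μ^j/j! ≈ 0.2942.

0.2942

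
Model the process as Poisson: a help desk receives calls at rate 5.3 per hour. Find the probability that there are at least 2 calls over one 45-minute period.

Over the interval, μ = 5.3 × 0.75 = 3.975 (a 45-minute period = 0.75 hours).
P(N ≥ 2) = 1 − P(N ≤ 1) = 1 − Σ_{j=0}^{1} e^(−μ) μ^j/j! ≈ 0.9066.

0.9066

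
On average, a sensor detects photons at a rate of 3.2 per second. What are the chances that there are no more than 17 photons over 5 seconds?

Over the interval, μ = 3.2 × 5 = 16 (5 seconds).
P(N ≤ 17) = Σ_{j=0}^{17} e^(−μ) μ^j/j! ≈ 0.6593.

0.6593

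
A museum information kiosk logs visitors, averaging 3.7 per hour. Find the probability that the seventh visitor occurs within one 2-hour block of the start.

0.6080

Over the interval, μ = 3.7 × 2 = 7.4 (a 2-hour block = 2 hours).
The seventh arrival falls in the interval iff at least 7 events occur there: P(S_7 ≤ t) = P(N ≥ 7) = 1 − P(N ≤ 6) ≈ 0.6080.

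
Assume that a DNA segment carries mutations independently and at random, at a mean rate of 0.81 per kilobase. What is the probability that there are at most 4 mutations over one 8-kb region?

0.2259

Over the interval, μ = 0.81 × 8 = 6.48 (an 8-kb region = 8 kilobases).
P(N ≤ 4) = Σ_{j=0}^{4} e^(−μ) μ^j/j! ≈ 0.2259.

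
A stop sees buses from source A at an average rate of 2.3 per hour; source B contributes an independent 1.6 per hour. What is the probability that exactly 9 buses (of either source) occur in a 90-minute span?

Independent Poisson processes superpose: combined rate λ = 2.3 + 1.6 = 3.9 per hour.
Over the interval, μ = 3.9 × 1.5 = 5.85 (a 90-minute span = 1.5 hours).
P(N = 9) = e^(−5.85) · 5.85^9/9! ≈ 0.0637.

0.0637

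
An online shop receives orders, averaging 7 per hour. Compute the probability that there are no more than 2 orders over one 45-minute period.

0.1051

Over the interval, μ = 7 × 0.75 = 5.25 (a 45-minute period = 0.75 hours).
P(N ≤ 2) = Σ_{j=0}^{2} e^(−μ) μ^j/j! ≈ 0.1051.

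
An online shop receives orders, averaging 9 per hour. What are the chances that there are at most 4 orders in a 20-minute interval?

Over the interval, μ = 9 × 1/3 = 3 (a 20-minute interval = 1/3 hours).
P(N ≤ 4) = Σ_{j=0}^{4} e^(−μ) μ^j/j! ≈ 0.8153.

0.8153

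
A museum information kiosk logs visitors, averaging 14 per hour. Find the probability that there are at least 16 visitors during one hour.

0.3306

With mean μ = 14 per hour,
P(N ≥ 16) = 1 − P(N ≤ 15) = 1 − Σ_{j=0}^{15} e^(−μ) μ^j/j! ≈ 0.3306.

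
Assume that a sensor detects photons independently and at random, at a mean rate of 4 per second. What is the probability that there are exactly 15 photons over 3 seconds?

Over the interval, μ = 4 × 3 = 12 (3 seconds).
P(N = 15) = e^(−μ) μ^15/15! = e^(−12) · 12^15/1307674368000 ≈ 0.0724.

0.0724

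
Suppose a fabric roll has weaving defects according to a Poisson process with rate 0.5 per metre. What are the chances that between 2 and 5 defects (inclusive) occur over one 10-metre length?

Over the interval, μ = 0.5 × 10 = 5 (a 10-metre length = 10 metres).
P(2 ≤ N ≤ 5) = Σ_{j=2}^{5} e^(−5) · 5^j/j! ≈ 0.5755.

0.5755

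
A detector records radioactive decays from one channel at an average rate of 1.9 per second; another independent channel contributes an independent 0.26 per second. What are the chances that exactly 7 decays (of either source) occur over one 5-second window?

0.0694

Independent Poisson processes superpose: combined rate λ = 1.9 + 0.26 = 2.16 per second.
Over the interval, μ = 2.16 × 5 = 10.8 (a 5-second window = 5 seconds).
P(N = 7) = e^(−10.8) · 10.8^7/7! ≈ 0.0694.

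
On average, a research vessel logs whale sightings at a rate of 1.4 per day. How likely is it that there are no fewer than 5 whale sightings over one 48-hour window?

Over the interval, μ = 1.4 × 2 = 2.8 (a 48-hour window = 2 days).
P(N ≥ 5) = 1 − P(N ≤ 4) = 1 − Σ_{j=0}^{4} e^(−μ) μ^j/j! ≈ 0.1523.

0.1523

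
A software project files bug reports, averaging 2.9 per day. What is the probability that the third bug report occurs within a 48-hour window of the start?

0.9285

Over the interval, μ = 2.9 × 2 = 5.8 (a 48-hour window = 2 days).
The third arrival falls in the interval iff at least 3 events occur there: P(S_3 ≤ t) = P(N ≥ 3) = 1 − P(N ≤ 2) ≈ 0.9285.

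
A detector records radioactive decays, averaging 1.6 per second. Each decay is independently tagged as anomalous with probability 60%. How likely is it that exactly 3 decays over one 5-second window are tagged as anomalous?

0.1517

Thinning: the decays that are tagged as anomalous themselves form a Poisson process with rate 0.6 × 1.6 = 0.96 per second.
Over the interval, μ = 0.96 × 5 = 4.8 (a 5-second window = 5 seconds).
P(N = 3) = e^(−4.8) · 4.8^3/3! ≈ 0.1517.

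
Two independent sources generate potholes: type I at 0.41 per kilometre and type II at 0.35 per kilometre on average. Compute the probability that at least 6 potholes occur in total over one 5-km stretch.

0.1844

Independent Poisson processes superpose: combined rate λ = 0.41 + 0.35 = 0.76 per kilometre.
Over the interval, μ = 0.76 × 5 = 3.8 (a 5-km stretch = 5 kilometres).
P(N ≥ 6) = 1 − P(N ≤ 5) ≈ 0.1844.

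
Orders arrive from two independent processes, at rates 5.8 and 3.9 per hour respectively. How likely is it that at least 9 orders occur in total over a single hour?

Independent Poisson processes superpose: combined rate λ = 5.8 + 3.9 = 9.7 per hour.
So μ = 9.7.
P(N ≥ 9) = 1 − P(N ≤ 8) ≈ 0.6324.

0.6324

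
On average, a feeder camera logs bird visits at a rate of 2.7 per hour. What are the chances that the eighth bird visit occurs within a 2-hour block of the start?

Over the interval, μ = 2.7 × 2 = 5.4 (a 2-hour block = 2 hours).
The eighth arrival falls in the interval iff at least 8 events occur there: P(S_8 ≤ t) = P(N ≥ 8) = 1 − P(N ≤ 7) ≈ 0.1783.

0.1783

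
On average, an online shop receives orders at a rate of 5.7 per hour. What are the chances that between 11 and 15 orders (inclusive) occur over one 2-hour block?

Over the interval, μ = 5.7 × 2 = 11.4 (a 2-hour block = 2 hours).
P(11 ≤ N ≤ 15) = Σ_{j=11}^{15} e^(−11.4) · 11.4^j/j! ≈ 0.4714.

0.4714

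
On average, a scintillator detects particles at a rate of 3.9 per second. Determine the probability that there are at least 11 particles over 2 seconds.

0.1648

Over the interval, μ = 3.9 × 2 = 7.8 (2 seconds).
P(N ≥ 11) = 1 − P(N ≤ 10) = 1 − Σ_{j=0}^{10} e^(−μ) μ^j/j! ≈ 0.1648.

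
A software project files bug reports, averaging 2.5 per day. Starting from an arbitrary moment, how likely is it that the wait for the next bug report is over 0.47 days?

0.3088

The wait for the next event is exponential with rate λ = 2.5 per day.
P(T > 0.47) = e^(−λt) = e^(−2.5 × 0.47) = e^(−1.175) ≈ 0.3088.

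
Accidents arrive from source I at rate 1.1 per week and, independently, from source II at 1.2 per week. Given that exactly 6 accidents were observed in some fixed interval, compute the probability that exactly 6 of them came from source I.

Given the total, each event is independently from source I with probability p = λ_I/(λ_I+λ_II) = 1.1/2.3 ≈ 0.4783.
So K ~ Binomial(6, 1.1/2.3): P(K = 6) = C(6,6) · (1.1/2.3)^6 · (1.2/2.3)^0 ≈ 0.0120.

0.0120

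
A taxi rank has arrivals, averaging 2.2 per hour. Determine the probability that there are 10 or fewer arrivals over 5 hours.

0.4599

Over the interval, μ = 2.2 × 5 = 11 (5 hours).
P(N ≤ 10) = Σ_{j=0}^{10} e^(−μ) μ^j/j! ≈ 0.4599.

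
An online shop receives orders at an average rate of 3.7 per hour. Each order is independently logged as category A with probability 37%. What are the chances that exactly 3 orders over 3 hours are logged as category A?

0.1900

Thinning: the orders that are logged as category A themselves form a Poisson process with rate 0.37 × 3.7 = 1.369 per hour.
Over the interval, μ = 1.369 × 3 = 4.107 (3 hours).
P(N = 3) = e^(−4.107) · 4.107^3/3! ≈ 0.1900.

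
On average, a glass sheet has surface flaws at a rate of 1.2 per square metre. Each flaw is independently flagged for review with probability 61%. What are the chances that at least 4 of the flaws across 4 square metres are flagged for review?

0.3366

Thinning: the flaws that are flagged for review themselves form a Poisson process with rate 0.61 × 1.2 = 0.732 per square metre.
Over the interval, μ = 0.732 × 4 = 2.928 (4 square metres).
P(N ≥ 4) = 1 − P(N ≤ 3) ≈ 0.3366.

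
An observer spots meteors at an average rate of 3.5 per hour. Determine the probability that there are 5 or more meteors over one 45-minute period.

Over the interval, μ = 3.5 × 0.75 = 2.625 (a 45-minute period = 0.75 hours).
P(N ≥ 5) = 1 − P(N ≤ 4) = 1 − Σ_{j=0}^{4} e^(−μ) μ^j/j! ≈ 0.1261.

0.1261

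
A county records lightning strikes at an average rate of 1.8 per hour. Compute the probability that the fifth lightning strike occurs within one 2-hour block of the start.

0.2936

Over the interval, μ = 1.8 × 2 = 3.6 (a 2-hour block = 2 hours).
The fifth arrival falls in the interval iff at least 5 events occur there: P(S_5 ≤ t) = P(N ≥ 5) = 1 − P(N ≤ 4) ≈ 0.2936.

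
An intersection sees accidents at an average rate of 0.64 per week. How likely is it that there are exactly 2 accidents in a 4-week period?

0.2533

Over the interval, μ = 0.64 × 4 = 2.56 (a 4-week period = 4 weeks).
P(N = 2) = e^(−μ) μ^2/2! = e^(−2.56) · 2.56^2/2 ≈ 0.2533.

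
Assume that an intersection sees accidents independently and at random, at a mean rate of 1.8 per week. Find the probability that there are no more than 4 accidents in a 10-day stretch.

Over the interval, μ = 1.8 × 10/7 ≈ 2.57143 (a 10-day stretch = 10/7 weeks).
P(N ≤ 4) = Σ_{j=0}^{4} e^(−μ) μ^j/j! ≈ 0.8814.

0.8814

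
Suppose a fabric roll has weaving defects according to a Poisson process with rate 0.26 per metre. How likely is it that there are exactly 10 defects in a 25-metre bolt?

Over the interval, μ = 0.26 × 25 = 6.5 (a 25-metre bolt = 25 metres).
P(N = 10) = e^(−μ) μ^10/10! = e^(−6.5) · 6.5^10/3628800 ≈ 0.0558.

0.0558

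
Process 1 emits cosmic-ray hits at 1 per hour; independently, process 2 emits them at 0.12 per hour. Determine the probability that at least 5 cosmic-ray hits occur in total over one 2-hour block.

0.0769

Independent Poisson processes superpose: combined rate λ = 1 + 0.12 = 1.12 per hour.
Over the interval, μ = 1.12 × 2 = 2.24 (a 2-hour block = 2 hours).
P(N ≥ 5) = 1 − P(N ≤ 4) ≈ 0.0769.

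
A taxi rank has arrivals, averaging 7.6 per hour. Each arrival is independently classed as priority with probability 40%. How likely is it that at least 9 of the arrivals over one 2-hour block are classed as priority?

0.1611

Thinning: the arrivals that are classed as priority themselves form a Poisson process with rate 0.4 × 7.6 = 3.04 per hour.
Over the interval, μ = 3.04 × 2 = 6.08 (a 2-hour block = 2 hours).
P(N ≥ 9) = 1 − P(N ≤ 8) ≈ 0.1611.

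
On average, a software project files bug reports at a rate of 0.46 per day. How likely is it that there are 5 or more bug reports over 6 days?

Over the interval, μ = 0.46 × 6 = 2.76 (6 days).
P(N ≥ 5) = 1 − P(N ≤ 4) = 1 − Σ_{j=0}^{4} e^(−μ) μ^j/j! ≈ 0.1461.

0.1461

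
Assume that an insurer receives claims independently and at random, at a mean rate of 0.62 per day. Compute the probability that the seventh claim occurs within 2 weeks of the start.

Over the interval, μ = 0.62 × 14 = 8.68 (2 weeks = 14 days).
The seventh arrival falls in the interval iff at least 7 events occur there: P(S_7 ≤ t) = P(N ≥ 7) = 1 − P(N ≤ 6) ≈ 0.7625.

0.7625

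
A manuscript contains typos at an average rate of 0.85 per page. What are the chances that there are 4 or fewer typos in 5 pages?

0.5801

Over the interval, μ = 0.85 × 5 = 4.25 (5 pages).
P(N ≤ 4) = Σ_{j=0}^{4} e^(−μ) μ^j/j! ≈ 0.5801.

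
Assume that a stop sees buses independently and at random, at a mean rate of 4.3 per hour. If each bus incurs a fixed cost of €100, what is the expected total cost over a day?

E[N] = 4.3 × 24 = 103.2 (a day = 24 hours); E[cost] = 103.2 × €100 = €10320.

€10320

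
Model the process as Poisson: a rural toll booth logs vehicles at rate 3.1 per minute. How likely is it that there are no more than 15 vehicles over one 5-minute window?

Over the interval, μ = 3.1 × 5 = 15.5 (a 5-minute window = 5 minutes).
P(N ≤ 15) = Σ_{j=0}^{15} e^(−μ) μ^j/j! ≈ 0.5170.

0.5170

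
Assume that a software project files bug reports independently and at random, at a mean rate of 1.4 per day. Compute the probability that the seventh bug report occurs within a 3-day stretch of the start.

0.1325

Over the interval, μ = 1.4 × 3 = 4.2 (a 3-day stretch = 3 days).
The seventh arrival falls in the interval iff at least 7 events occur there: P(S_7 ≤ t) = P(N ≥ 7) = 1 − P(N ≤ 6) ≈ 0.1325.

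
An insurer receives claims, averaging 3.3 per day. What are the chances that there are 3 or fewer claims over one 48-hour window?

0.1052

Over the interval, μ = 3.3 × 2 = 6.6 (a 48-hour window = 2 days).
P(N ≤ 3) = Σ_{j=0}^{3} e^(−μ) μ^j/j! ≈ 0.1052.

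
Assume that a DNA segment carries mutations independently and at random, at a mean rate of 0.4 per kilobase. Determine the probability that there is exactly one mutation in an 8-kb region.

Over the interval, μ = 0.4 × 8 = 3.2 (an 8-kb region = 8 kilobases).
P(N = 1) = e^(−μ) μ^1/1! = e^(−3.2) · 3.2^1/1 ≈ 0.1304.

0.1304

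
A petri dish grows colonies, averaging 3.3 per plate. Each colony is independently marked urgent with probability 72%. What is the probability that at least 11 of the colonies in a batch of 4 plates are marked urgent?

Thinning: the colonies that are marked urgent themselves form a Poisson process with rate 0.72 × 3.3 = 2.376 per plate.
Over the interval, μ = 2.376 × 4 = 9.504 (a batch of 4 plates = 4 plates).
P(N ≥ 11) = 1 − P(N ≤ 10) ≈ 0.3552.

0.3552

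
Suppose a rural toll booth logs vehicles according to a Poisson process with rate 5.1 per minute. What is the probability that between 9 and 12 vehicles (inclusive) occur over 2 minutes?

Over the interval, μ = 5.1 × 2 = 10.2 (2 minutes).
P(9 ≤ N ≤ 12) = Σ_{j=9}^{12} e^(−10.2) · 10.2^j/j! ≈ 0.4615.

0.4615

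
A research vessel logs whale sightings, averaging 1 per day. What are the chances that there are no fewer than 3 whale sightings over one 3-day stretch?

Over the interval, μ = 1 × 3 = 3 (a 3-day stretch = 3 days).
P(N ≥ 3) = 1 − P(N ≤ 2) = 1 − Σ_{j=0}^{2} e^(−μ) μ^j/j! ≈ 0.5768.

0.5768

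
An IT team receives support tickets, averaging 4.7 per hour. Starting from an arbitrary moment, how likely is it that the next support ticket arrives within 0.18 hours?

0.5709

Inter-arrival times are exponential with rate λ = 4.7 per hour.
P(T ≤ 0.18) = 1 − e^(−λt) = 1 − e^(−4.7 × 0.18) = 1 − e^(−0.846) ≈ 0.5709.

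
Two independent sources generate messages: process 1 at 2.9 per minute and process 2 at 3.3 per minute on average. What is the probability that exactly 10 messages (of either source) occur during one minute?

Independent Poisson processes superpose: combined rate λ = 2.9 + 3.3 = 6.2 per minute.
So μ = 6.2.
P(N = 10) = e^(−6.2) · 6.2^10/10! ≈ 0.0469.

0.0469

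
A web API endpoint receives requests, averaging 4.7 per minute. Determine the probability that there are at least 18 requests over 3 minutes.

Over the interval, μ = 4.7 × 3 = 14.1 (3 minutes).
P(N ≥ 18) = 1 − P(N ≤ 17) = 1 − Σ_{j=0}^{17} e^(−μ) μ^j/j! ≈ 0.1800.

0.1800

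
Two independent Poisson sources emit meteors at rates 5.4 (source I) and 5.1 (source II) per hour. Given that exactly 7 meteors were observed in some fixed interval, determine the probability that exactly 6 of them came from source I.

Given the total, each event is independently from source I with probability p = λ_I/(λ_I+λ_II) = 5.4/10.5 ≈ 0.5143.
So K ~ Binomial(7, 5.4/10.5): P(K = 6) = C(7,6) · (5.4/10.5)^6 · (5.1/10.5)^1 ≈ 0.0629.

0.0629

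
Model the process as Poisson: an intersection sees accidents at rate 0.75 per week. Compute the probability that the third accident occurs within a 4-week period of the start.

Over the interval, μ = 0.75 × 4 = 3 (a 4-week period = 4 weeks).
The third arrival falls in the interval iff at least 3 events occur there: P(S_3 ≤ t) = P(N ≥ 3) = 1 − P(N ≤ 2) ≈ 0.5768.

0.5768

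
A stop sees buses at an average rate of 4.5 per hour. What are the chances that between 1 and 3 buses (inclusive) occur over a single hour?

0.3312

With mean μ = 4.5 per hour,
P(1 ≤ N ≤ 3) = Σ_{j=1}^{3} e^(−4.5) · 4.5^j/j! ≈ 0.3312.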